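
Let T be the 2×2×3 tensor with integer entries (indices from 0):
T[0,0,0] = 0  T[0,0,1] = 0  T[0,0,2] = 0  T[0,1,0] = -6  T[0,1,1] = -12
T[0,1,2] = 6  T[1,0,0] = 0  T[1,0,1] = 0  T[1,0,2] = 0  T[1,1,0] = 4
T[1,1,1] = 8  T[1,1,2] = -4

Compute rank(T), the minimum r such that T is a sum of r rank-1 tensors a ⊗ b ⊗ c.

Lower bound: T ≠ 0 (e.g. T[0,1,0] = -6), so rank(T) ≥ 1.
Upper bound: if T = a ⊗ b ⊗ c then every fibre of T is a multiple of the corresponding factor, so read the factors off the fibres through the nonzero entry T[0,1,0] = -6.
The mode-1 fibre T[:,1,0] = [-6, 4] gives a = [3, -2] (primitive direction); the mode-2 fibre T[0,:,0] = [0, -6] gives b = [0, 1]; then c[k] = T[0,1,k] / (a[0]·b[1]) = [-6, -12, 6] / 3 = [-2, -4, 2].
Expanding [3, -2] ⊗ [0, 1] ⊗ [-2, -4, 2] reproduces all 12 entries of T, so T = [3, -2] ⊗ [0, 1] ⊗ [-2, -4, 2] and rank(T) ≤ 1.
These bounds meet, so rank(T) = 1.

1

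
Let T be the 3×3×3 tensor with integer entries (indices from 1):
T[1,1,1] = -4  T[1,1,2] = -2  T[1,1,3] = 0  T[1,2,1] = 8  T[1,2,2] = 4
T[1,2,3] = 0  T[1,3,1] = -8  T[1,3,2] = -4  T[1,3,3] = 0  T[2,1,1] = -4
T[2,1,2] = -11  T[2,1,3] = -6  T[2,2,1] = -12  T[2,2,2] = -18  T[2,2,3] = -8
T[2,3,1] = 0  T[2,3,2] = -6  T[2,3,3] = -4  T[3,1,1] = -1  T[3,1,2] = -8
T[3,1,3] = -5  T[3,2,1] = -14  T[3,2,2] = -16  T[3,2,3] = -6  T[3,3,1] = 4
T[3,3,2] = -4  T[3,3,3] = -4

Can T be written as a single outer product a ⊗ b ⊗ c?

No

The mode-1 unfolding of T (rows indexed by i, columns by (j,k) = (1,1), (1,2), (1,3), (2,1), (2,2), (2,3), (3,1), (3,2), (3,3)) is [[-4, -2, 0, 8, 4, 0, -8, -4, 0], [-4, -11, -6, -12, -18, -8, 0, -6, -4], [-1, -8, -5, -14, -16, -6, 4, -4, -4]].
There the 3×3 minor on rows i ∈ {1, 2, 3}, columns (j,k) ∈ {(1,1), (1,2), (2,1)} is det [[-4, -2, 8], [-4, -11, -12], [-1, -8, -14]] = 24 ≠ 0, so this unfolding has rank ≥ 3; CP rank is at least every unfolding rank, so rank(T) ≥ 3.
In particular rank(T) ≥ 3 > 1, so T is not rank-1.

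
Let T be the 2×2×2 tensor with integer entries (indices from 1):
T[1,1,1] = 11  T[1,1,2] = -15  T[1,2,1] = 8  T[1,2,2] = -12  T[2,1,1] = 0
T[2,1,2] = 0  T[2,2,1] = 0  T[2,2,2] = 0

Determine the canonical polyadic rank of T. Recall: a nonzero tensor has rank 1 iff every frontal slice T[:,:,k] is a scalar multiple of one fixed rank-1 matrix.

Lower bound: the mode-2 unfolding of T (rows indexed by j, columns by (i,k) = (1,1), (1,2), (2,1), (2,2)) is [[11, -15, 0, 0], [8, -12, 0, 0]].
There the 2×2 minor on rows j ∈ {1, 2}, columns (i,k) ∈ {(1,1), (1,2)} is det [[11, -15], [8, -12]] = -12 ≠ 0, so this unfolding has rank ≥ 2; CP rank is at least every unfolding rank, so rank(T) ≥ 2. (This is only a lower bound: in general the CP rank may exceed every unfolding rank, so we still need to exhibit 2 rank-1 terms summing to T.)
Upper bound — finding two terms. Every mode-1 slice of T is a multiple of one matrix: T[i,:,:] = a[i]·M with a = [1, 0] and M = [[11, -15], [8, -12]] (rows indexed by j, columns by k). So it suffices to write M as a sum of two rank-1 matrices.
Splitting M by its rows (j = 1, 2), M = [1, 0][11, -15]ᵀ + [0, 1][8, -12]ᵀ.
Hence T = [1, 0] ⊗ [1, 0] ⊗ [11, -15] + [1, 0] ⊗ [0, 1] ⊗ [8, -12], so rank(T) ≤ 2.
These bounds meet, so rank(T) = 2.

2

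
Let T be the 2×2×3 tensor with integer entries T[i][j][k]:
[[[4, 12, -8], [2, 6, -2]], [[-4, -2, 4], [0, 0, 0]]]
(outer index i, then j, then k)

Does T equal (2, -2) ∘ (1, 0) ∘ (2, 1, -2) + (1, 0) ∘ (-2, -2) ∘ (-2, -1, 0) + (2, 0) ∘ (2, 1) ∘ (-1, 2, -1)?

Yes

Reconstruct entrywise from the claimed factors. For example, T[1,0,2] = 4 and Σₗ aₗ[1]bₗ[0]cₗ[2] = (-2)·(1)·(-2) + (0)·(-2)·(0) + (0)·(2)·(-1) = 4; checking all 12 entries, every one matches. The claim holds.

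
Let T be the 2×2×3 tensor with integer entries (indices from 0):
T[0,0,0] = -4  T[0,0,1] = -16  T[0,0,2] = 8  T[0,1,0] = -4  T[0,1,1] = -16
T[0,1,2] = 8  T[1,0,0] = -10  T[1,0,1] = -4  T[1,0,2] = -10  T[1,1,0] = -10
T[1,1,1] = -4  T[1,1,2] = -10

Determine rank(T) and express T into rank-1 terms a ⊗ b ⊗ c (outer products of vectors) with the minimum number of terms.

Lower bound: the mode-3 unfolding of T (rows indexed by k, columns by (i,j) = (0,0), (0,1), (1,0), (1,1)) is [[-4, -4, -10, -10], [-16, -16, -4, -4], [8, 8, -10, -10]].
There the 2×2 minor on rows k ∈ {0, 1}, columns (i,j) ∈ {(0,0), (1,0)} is det [[-4, -10], [-16, -4]] = -144 ≠ 0, so this unfolding has rank ≥ 2; CP rank is at least every unfolding rank, so rank(T) ≥ 2. (Unfolding ranks only ever bound the CP rank from below — rank(T) can be strictly larger than all of them — so the matching upper bound has to come from an explicit 2-term decomposition.)
Upper bound — finding two terms. Every mode-2 slice of T is a multiple of one matrix: T[:,j,:] = b[j]·M with b = [1, 1] and M = [[-4, -16, 8], [-10, -4, -10]] (rows indexed by i, columns by k). So it suffices to write M as a sum of two rank-1 matrices.
Splitting M by its rows (i = 0, 1), M = [1, 0][-4, -16, 8]ᵀ + [0, 1][-10, -4, -10]ᵀ.
Hence T = [1, 0] ⊗ [1, 1] ⊗ [-4, -16, 8] + [0, 1] ⊗ [1, 1] ⊗ [-10, -4, -10], so rank(T) ≤ 2.
These bounds meet, so rank(T) = 2.

rank(T) = 2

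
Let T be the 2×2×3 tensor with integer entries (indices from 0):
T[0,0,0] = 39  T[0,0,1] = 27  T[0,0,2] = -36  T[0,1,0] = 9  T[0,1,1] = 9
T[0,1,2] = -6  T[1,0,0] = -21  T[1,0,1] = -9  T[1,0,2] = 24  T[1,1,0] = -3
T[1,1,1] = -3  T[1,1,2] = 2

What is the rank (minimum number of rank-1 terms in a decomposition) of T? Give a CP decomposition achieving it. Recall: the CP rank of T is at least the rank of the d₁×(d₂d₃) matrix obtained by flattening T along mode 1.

rank(T) = 2

Lower bound: the mode-1 unfolding of T (rows indexed by i, columns by (j,k) = (0,0), (0,1), (0,2), (1,0), (1,1), (1,2)) is [[39, 27, -36, 9, 9, -6], [-21, -9, 24, -3, -3, 2]].
There the 2×2 minor on rows i ∈ {0, 1}, columns (j,k) ∈ {(0,0), (0,1)} is det [[39, 27], [-21, -9]] = 216 ≠ 0, so this unfolding has rank ≥ 2; CP rank is at least every unfolding rank, so rank(T) ≥ 2. (Flattening ranks never certify an upper bound on CP rank; for that we must actually write T with 2 rank-1 terms.)
Upper bound — finding two terms. Write S_k = T[:,:,k] for the frontal slices: S₀ = [[39, 9], [-21, -3]], S₁ = [[27, 9], [-9, -3]], S₂ = [[-36, -6], [24, 2]].
If T = a₁ ⊗ b₁ ⊗ c₁ + a₂ ⊗ b₂ ⊗ c₂ then each S_k = c₁[k]·a₁b₁ᵀ + c₂[k]·a₂b₂ᵀ. S₀ and S₁ are linearly independent, so a₁b₁ᵀ and a₂b₂ᵀ must span the same plane of matrices: they are the rank-1 matrices of the form x·S₀ + y·S₁.
det(x·S₀ + y·S₁) is 72·x² + 72·xy = 72·(x + y)(x), vanishing at (x:y) = (1:-1) and (0:1).
M₁ = S₀ − S₁ = [[12, 0], [-12, 0]] = 12·[1, -1][1, 0]ᵀ and M₂ = S₁ = [[27, 9], [-9, -3]] = 3·[3, -1][3, 1]ᵀ, so take a₁ = [1, -1], b₁ = [1, 0], a₂ = [3, -1], b₂ = [3, 1].
Each slice is an integer combination of E₁ = a₁b₁ᵀ and E₂ = a₂b₂ᵀ: S₀ = 12·E₁ + 3·E₂, S₁ = 3·E₂, S₂ = −18·E₁ − 2·E₂; reading off coefficients, c₁ = [12, 0, -18] and c₂ = [3, 3, -2].
Hence T = [1, -1] ⊗ [1, 0] ⊗ [12, 0, -18] + [3, -1] ⊗ [3, 1] ⊗ [3, 3, -2], so rank(T) ≤ 2.
These bounds meet, so rank(T) = 2.
Check entry T[0,1,2] = -6: (1)·(0)·(-18) + (3)·(1)·(-2) = -6.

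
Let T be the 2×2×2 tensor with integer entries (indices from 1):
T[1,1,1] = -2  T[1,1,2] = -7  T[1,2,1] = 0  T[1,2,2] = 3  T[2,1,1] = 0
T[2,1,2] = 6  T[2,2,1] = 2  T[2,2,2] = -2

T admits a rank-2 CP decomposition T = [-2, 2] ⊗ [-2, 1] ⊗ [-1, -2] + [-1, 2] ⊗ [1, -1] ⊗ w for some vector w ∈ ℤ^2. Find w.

w = [-2, -1]

Subtract the known terms from T to get the rank-1 residual R = [-1, 2] ⊗ [1, -1] ⊗ w, so R[i,j,k] = a[i]·b[j]·w[k]. Pick indices with nonzero a[1]·b[1] = (-1)·(1) = -1. Only the fibre through (1,1,·) is needed: R[1,1,:] = T[1,1,:] − Σₗ aₗ[1]bₗ[1]cₗ = [-2, -7] − (-2)·(-2)·[-1, -2] = [2, 1]. Then w[k] = R[1,1,k] / -1 for each k, giving w = [2, 1] / -1 = [-2, -1].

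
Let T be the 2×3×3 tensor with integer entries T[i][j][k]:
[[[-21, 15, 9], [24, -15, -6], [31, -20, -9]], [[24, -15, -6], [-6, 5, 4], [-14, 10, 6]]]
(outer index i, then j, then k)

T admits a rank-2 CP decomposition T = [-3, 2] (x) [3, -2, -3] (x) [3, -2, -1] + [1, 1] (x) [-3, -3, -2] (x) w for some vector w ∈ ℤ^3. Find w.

w = [-2, 1, 0]

Subtract the known terms from T to get the rank-1 residual R = [1, 1] (x) [-3, -3, -2] (x) w, so R[i,j,k] = a[i]·b[j]·w[k]. Pick indices with nonzero a[0]·b[0] = (1)·(-3) = -3. Only the fibre through (0,0,·) is needed: R[0,0,:] = T[0,0,:] − Σₗ aₗ[0]bₗ[0]cₗ = [-21, 15, 9] − (-3)·(3)·[3, -2, -1] = [6, -3, 0]. Then w[k] = R[0,0,k] / -3 for each k, giving w = [6, -3, 0] / -3 = [-2, 1, 0].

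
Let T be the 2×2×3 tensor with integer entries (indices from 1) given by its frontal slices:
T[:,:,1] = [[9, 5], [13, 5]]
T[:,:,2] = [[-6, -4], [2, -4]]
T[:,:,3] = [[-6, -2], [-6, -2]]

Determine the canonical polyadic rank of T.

Lower bound: in the mode-3 unfolding of T (rows indexed by k, columns by (i,j)) the 3×3 minor on rows k ∈ {1, 2, 3}, columns (i,j) ∈ {(1,1), (1,2), (2,1)} is det [[9, 5, 13], [-6, -4, 2], [-6, -2, -6]] = -144 ≠ 0, so that unfolding has rank ≥ 3 and hence rank(T) ≥ 3 (CP rank is at least every unfolding rank, though it can be larger).
Upper bound: T is a sum of 3 rank-1 terms, T = [0, 1] ⊗ [1, 0] ⊗ [4, 8, 0] + [1, 1] ⊗ [1, 1] ⊗ [1, -2, 2] + [1, 1] ⊗ [2, 1] ⊗ [4, -2, -4] (written with every a and b primitive with positive leading entry and the scale carried by c; CP decompositions are not unique, and this one is verified by expanding entrywise), so rank(T) ≤ 3.
These bounds meet, so rank(T) = 3.

3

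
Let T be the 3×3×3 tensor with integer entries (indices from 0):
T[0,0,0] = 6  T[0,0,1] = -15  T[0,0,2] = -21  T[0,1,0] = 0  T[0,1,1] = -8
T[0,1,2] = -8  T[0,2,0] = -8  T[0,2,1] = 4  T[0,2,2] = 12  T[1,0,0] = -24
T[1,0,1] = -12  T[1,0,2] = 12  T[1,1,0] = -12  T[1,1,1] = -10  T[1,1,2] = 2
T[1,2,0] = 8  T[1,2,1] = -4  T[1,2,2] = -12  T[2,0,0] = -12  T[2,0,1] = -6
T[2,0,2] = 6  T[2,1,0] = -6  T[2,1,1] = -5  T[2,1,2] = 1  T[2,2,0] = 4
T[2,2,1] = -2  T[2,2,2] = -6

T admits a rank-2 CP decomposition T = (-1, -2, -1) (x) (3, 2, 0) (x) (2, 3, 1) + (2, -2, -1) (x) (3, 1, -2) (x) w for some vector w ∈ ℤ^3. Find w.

w = (2, -1, -3)

Subtract the known terms from T to get the rank-1 residual R = (2, -2, -1) (x) (3, 1, -2) (x) w, so R[i,j,k] = a[i]·b[j]·w[k]. Pick indices with nonzero a[0]·b[0] = (2)·(3) = 6. Only the fibre through (0,0,·) is needed: R[0,0,:] = T[0,0,:] − Σₗ aₗ[0]bₗ[0]cₗ = [6, -15, -21] − (-1)·(3)·(2, 3, 1) = [12, -6, -18]. Then w[k] = R[0,0,k] / 6 for each k, giving w = [12, -6, -18] / 6 = (2, -1, -3).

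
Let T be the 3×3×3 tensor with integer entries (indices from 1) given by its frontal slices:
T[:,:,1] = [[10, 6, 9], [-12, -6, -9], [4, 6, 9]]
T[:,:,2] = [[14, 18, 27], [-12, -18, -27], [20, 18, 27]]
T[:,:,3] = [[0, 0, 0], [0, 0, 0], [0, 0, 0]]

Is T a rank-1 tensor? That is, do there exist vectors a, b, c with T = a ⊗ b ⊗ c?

No

The mode-3 unfolding of T (rows indexed by k, columns by (i,j) = (1,1), (1,2), (1,3), (2,1), (2,2), (2,3), (3,1), (3,2), (3,3)) is [[10, 6, 9, -12, -6, -9, 4, 6, 9], [14, 18, 27, -12, -18, -27, 20, 18, 27], [0, 0, 0, 0, 0, 0, 0, 0, 0]].
There the 2×2 minor on rows k ∈ {1, 2}, columns (i,j) ∈ {(1,1), (1,2)} is det [[10, 6], [14, 18]] = 96 ≠ 0, so this unfolding has rank ≥ 2; CP rank is at least every unfolding rank, so rank(T) ≥ 2.
In particular rank(T) ≥ 2 > 1, so T is not rank-1.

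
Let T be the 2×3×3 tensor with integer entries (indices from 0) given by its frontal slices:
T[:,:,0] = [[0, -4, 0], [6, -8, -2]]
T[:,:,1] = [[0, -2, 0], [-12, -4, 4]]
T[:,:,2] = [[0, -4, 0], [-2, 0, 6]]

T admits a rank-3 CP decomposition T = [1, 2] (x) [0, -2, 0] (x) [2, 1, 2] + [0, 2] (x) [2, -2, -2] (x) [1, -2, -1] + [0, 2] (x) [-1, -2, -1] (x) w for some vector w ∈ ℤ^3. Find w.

Subtract the known terms from T to get the rank-1 residual R = [0, 2] (x) [-1, -2, -1] (x) w, so R[i,j,k] = a[i]·b[j]·w[k]. Pick indices with nonzero a[1]·b[0] = (2)·(-1) = -2. Only the fibre through (1,0,·) is needed: R[1,0,:] = T[1,0,:] − Σₗ aₗ[1]bₗ[0]cₗ = [6, -12, -2] − (2)·(0)·[2, 1, 2] − (2)·(2)·[1, -2, -1] = [2, -4, 2]. Then w[k] = R[1,0,k] / -2 for each k, giving w = [2, -4, 2] / -2 = [-1, 2, -1].

w = [-1, 2, -1]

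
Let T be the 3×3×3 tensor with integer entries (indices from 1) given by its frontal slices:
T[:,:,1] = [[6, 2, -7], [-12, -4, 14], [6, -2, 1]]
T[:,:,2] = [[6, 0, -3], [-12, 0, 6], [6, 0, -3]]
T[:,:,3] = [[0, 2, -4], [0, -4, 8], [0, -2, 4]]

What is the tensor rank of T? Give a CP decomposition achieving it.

Lower bound: in the mode-1 unfolding of T (rows indexed by i, columns by (j,k)) the 2×2 minor on rows i ∈ {1, 3}, columns (j,k) ∈ {(1,1), (2,1)} is det [[6, 2], [6, -2]] = -24 ≠ 0, so that unfolding has rank ≥ 2 and hence rank(T) ≥ 2 (CP rank is at least every unfolding rank, though it can be larger).
Upper bound: with S_k = T[:,:,k], the two rank-1 terms a₁b₁ᵀ, a₂b₂ᵀ are the rank-1 members of the pencil x·S₁ + y·S₂.
The 2×2 minor of x·S₁ + y·S₂ on rows {1,3}, columns {1,2} is −24·x² − 24·xy = (-24)·(x + y)(x), vanishing at (x:y) = (1:-1) and (0:1).
M₁ = S₁ − S₂ = [[0, 2, -4], [0, -4, 8], [0, -2, 4]] = 2·(1, -2, -1)(0, 1, -2)ᵀ and M₂ = S₂ = [[6, 0, -3], [-12, 0, 6], [6, 0, -3]] = 3·(1, -2, 1)(2, 0, -1)ᵀ, so take a₁ = (1, -2, -1), b₁ = (0, 1, -2), a₂ = (1, -2, 1), b₂ = (2, 0, -1).
Each slice is an integer combination of E₁ = a₁b₁ᵀ and E₂ = a₂b₂ᵀ: S₁ = 2·E₁ + 3·E₂, S₂ = 3·E₂, S₃ = 2·E₁; reading off coefficients, c₁ = (2, 0, 2) and c₂ = (3, 3, 0).
Hence T = (1, -2, -1) ∘ (0, 1, -2) ∘ (2, 0, 2) + (1, -2, 1) ∘ (2, 0, -1) ∘ (3, 3, 0), so rank(T) ≤ 2.
These bounds meet, so rank(T) = 2.

rank(T) = 2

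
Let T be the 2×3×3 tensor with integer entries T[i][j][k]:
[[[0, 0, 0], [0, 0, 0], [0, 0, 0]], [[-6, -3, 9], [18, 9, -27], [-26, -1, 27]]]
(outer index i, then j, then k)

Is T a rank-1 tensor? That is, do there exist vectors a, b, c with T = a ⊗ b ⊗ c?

The mode-3 unfolding of T (rows indexed by k, columns by (i,j) = (0,0), (0,1), (0,2), (1,0), (1,1), (1,2)) is [[0, 0, 0, -6, 18, -26], [0, 0, 0, -3, 9, -1], [0, 0, 0, 9, -27, 27]].
There the 2×2 minor on rows k ∈ {0, 1}, columns (i,j) ∈ {(1,0), (1,2)} is det [[-6, -26], [-3, -1]] = -72 ≠ 0, so this unfolding has rank ≥ 2; CP rank is at least every unfolding rank, so rank(T) ≥ 2.
In particular rank(T) ≥ 2 > 1, so T is not rank-1.

No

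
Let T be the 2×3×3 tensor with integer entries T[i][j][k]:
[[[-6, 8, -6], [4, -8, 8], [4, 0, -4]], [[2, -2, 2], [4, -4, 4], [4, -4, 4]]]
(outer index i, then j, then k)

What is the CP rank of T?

Lower bound: the mode-2 unfolding of T (rows indexed by j, columns by (i,k) = (0,0), (0,1), (0,2), (1,0), (1,1), (1,2)) is [[-6, 8, -6, 2, -2, 2], [4, -8, 8, 4, -4, 4], [4, 0, -4, 4, -4, 4]].
There the 3×3 minor on rows j ∈ {0, 1, 2}, columns (i,k) ∈ {(0,0), (0,1), (1,0)} is det [[-6, 8, 2], [4, -8, 4], [4, 0, 4]] = 256 ≠ 0, so this unfolding has rank ≥ 3; CP rank is at least every unfolding rank, so rank(T) ≥ 3. (Unfolding ranks only ever bound the CP rank from below — rank(T) can be strictly larger than all of them — so the matching upper bound has to come from an explicit 3-term decomposition.)
Upper bound: T is a sum of 3 rank-1 terms, T = [0, 1] (x) [1, 2, 2] (x) [2, -2, 2] + [1, 0] (x) [1, -1, 0] (x) [-4, 8, -8] + [1, 0] (x) [1, 0, -2] (x) [-2, 0, 2] (written with every a and b primitive with positive leading entry and the scale carried by c; CP decompositions are not unique, and this one is verified by expanding entrywise), so rank(T) ≤ 3.
These bounds meet, so rank(T) = 3.

3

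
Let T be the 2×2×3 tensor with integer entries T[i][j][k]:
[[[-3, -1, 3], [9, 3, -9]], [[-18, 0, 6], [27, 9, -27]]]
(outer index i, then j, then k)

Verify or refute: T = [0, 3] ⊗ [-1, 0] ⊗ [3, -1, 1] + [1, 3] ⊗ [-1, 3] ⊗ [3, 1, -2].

Reconstruct entry (0,0,2) from the claimed factors: Σₗ aₗ[0]bₗ[0]cₗ[2] = (0)·(-1)·(1) + (1)·(-1)·(-2) = 2, but T[0,0,2] = 3. The claim is false.

No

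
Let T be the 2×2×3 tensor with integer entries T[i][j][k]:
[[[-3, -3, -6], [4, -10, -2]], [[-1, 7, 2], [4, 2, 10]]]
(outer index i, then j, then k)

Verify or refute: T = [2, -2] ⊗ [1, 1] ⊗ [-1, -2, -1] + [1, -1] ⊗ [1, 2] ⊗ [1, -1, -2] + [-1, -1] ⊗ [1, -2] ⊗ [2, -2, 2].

Reconstruct entrywise from the claimed factors. For example, T[1,0,1] = 7 and Σₗ aₗ[1]bₗ[0]cₗ[1] = (-2)·(1)·(-2) + (-1)·(1)·(-1) + (-1)·(1)·(-2) = 7; checking all 12 entries, every one matches. The claim holds.

Yes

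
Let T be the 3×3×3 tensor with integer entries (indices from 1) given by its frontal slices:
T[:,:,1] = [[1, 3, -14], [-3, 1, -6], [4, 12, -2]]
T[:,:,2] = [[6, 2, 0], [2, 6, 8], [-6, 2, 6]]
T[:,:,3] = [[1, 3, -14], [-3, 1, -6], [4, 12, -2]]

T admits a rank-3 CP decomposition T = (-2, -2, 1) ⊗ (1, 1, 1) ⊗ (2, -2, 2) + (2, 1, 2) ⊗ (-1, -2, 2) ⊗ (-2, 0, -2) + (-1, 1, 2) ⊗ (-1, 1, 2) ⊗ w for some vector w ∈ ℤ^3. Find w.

w = (1, 2, 1)

Subtract the known terms from T to get the rank-1 residual R = (-1, 1, 2) ⊗ (-1, 1, 2) ⊗ w, so R[i,j,k] = a[i]·b[j]·w[k]. Pick indices with nonzero a[1]·b[1] = (-1)·(-1) = 1. Only the fibre through (1,1,·) is needed: R[1,1,:] = T[1,1,:] − Σₗ aₗ[1]bₗ[1]cₗ = [1, 6, 1] − (-2)·(1)·(2, -2, 2) − (2)·(-1)·(-2, 0, -2) = [1, 2, 1]. Then w[k] = R[1,1,k] / 1 for each k, giving w = [1, 2, 1] / 1 = (1, 2, 1).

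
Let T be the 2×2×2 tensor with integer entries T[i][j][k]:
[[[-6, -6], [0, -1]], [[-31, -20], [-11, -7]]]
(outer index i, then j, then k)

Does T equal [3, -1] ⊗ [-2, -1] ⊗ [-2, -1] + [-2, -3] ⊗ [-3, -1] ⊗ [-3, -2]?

Yes

Reconstruct entrywise from the claimed factors. For example, T[0,1,0] = 0 and Σₗ aₗ[0]bₗ[1]cₗ[0] = (3)·(-1)·(-2) + (-2)·(-1)·(-3) = 0; checking all 8 entries, every one matches. The claim holds.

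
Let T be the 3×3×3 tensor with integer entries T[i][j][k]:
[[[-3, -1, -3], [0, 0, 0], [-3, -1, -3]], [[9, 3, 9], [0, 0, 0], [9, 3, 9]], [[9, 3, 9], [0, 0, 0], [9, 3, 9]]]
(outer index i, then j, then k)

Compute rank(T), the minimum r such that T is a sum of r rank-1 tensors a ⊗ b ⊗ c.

1

Lower bound: T ≠ 0 (e.g. T[0,0,0] = -3), so rank(T) ≥ 1.
Upper bound: if T = a ⊗ b ⊗ c then every fibre of T is a multiple of the corresponding factor, so read the factors off the fibres through the nonzero entry T[0,0,0] = -3.
The mode-1 fibre T[:,0,0] = [-3, 9, 9] gives a = [1, -3, -3] (primitive direction); the mode-2 fibre T[0,:,0] = [-3, 0, -3] gives b = [1, 0, 1]; then c[k] = T[0,0,k] / (a[0]·b[0]) = [-3, -1, -3] / 1 = [-3, -1, -3].
Expanding [1, -3, -3] ⊗ [1, 0, 1] ⊗ [-3, -1, -3] reproduces all 27 entries of T, so T = [1, -3, -3] ⊗ [1, 0, 1] ⊗ [-3, -1, -3] and rank(T) ≤ 1.
These bounds meet, so rank(T) = 1.
Check entry T[2,0,0] = 9: (-3)·(1)·(-3) = 9.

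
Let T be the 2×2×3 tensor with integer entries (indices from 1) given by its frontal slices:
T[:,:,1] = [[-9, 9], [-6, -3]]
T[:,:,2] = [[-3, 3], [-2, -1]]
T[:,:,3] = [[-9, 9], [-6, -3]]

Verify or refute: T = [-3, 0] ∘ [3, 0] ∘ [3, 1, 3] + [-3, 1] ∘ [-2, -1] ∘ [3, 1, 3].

Yes

Reconstruct entrywise from the claimed factors. For example, T[2,2,3] = -3 and Σₗ aₗ[2]bₗ[2]cₗ[3] = (0)·(0)·(3) + (1)·(-1)·(3) = -3; checking all 12 entries, every one matches. The claim holds.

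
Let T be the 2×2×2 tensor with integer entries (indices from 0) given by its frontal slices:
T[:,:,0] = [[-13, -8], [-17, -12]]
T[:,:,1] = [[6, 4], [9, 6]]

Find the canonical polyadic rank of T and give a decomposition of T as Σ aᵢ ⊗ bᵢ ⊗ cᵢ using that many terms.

Lower bound: the mode-1 unfolding of T (rows indexed by i, columns by (j,k) = (0,0), (0,1), (1,0), (1,1)) is [[-13, 6, -8, 4], [-17, 9, -12, 6]].
There the 2×2 minor on rows i ∈ {0, 1}, columns (j,k) ∈ {(0,0), (0,1)} is det [[-13, 6], [-17, 9]] = -15 ≠ 0, so this unfolding has rank ≥ 2; CP rank is at least every unfolding rank, so rank(T) ≥ 2. (This is only a lower bound: in general the CP rank may exceed every unfolding rank, so we still need to exhibit 2 rank-1 terms summing to T.)
Upper bound — finding two terms. Write S_k = T[:,:,k] for the frontal slices: S₀ = [[-13, -8], [-17, -12]], S₁ = [[6, 4], [9, 6]].
If T = a₁ ⊗ b₁ ⊗ c₁ + a₂ ⊗ b₂ ⊗ c₂ then each S_k = c₁[k]·a₁b₁ᵀ + c₂[k]·a₂b₂ᵀ. S₀ and S₁ are linearly independent, so a₁b₁ᵀ and a₂b₂ᵀ must span the same plane of matrices: they are the rank-1 matrices of the form x·S₀ + y·S₁.
det(x·S₀ + y·S₁) is 20·x² − 10·xy = 10·(2·x − y)(x), vanishing at (x:y) = (1:2) and (0:1).
M₁ = S₀ + 2·S₁ = [[-1, 0], [1, 0]] = −[1, -1][1, 0]ᵀ and M₂ = S₁ = [[6, 4], [9, 6]] = [2, 3][3, 2]ᵀ, so take a₁ = [1, -1], b₁ = [1, 0], a₂ = [2, 3], b₂ = [3, 2].
Each slice is an integer combination of E₁ = a₁b₁ᵀ and E₂ = a₂b₂ᵀ: S₀ = −E₁ − 2·E₂, S₁ = E₂; reading off coefficients, c₁ = [-1, 0] and c₂ = [-2, 1].
Hence T = [1, -1] ⊗ [1, 0] ⊗ [-1, 0] + [2, 3] ⊗ [3, 2] ⊗ [-2, 1], so rank(T) ≤ 2.
These bounds meet, so rank(T) = 2.
Check entry T[0,0,1] = 6: (1)·(1)·(0) + (2)·(3)·(1) = 6.

rank(T) = 2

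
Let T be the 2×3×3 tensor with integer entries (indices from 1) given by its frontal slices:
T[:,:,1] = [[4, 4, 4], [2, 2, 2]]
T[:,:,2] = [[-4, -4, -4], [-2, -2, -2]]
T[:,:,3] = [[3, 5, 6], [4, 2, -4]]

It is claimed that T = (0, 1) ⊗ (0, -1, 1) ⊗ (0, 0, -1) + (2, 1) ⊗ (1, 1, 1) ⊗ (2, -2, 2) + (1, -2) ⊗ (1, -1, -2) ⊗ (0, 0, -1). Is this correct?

No

Reconstruct entry (2,2,3) from the claimed factors: Σₗ aₗ[2]bₗ[2]cₗ[3] = (1)·(-1)·(-1) + (1)·(1)·(2) + (-2)·(-1)·(-1) = 1, but T[2,2,3] = 2. The claim is false.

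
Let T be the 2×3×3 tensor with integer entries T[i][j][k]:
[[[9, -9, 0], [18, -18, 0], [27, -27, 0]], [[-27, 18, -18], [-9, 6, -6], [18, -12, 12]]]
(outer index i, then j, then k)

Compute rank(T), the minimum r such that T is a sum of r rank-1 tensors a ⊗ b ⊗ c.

Lower bound: in the mode-1 unfolding of T (rows indexed by i, columns by (j,k)) the 2×2 minor on rows i ∈ {0, 1}, columns (j,k) ∈ {(0,0), (0,1)} is det [[9, -9], [-27, 18]] = -81 ≠ 0, so that unfolding has rank ≥ 2 and hence rank(T) ≥ 2 (CP rank is at least every unfolding rank, though it can be larger).
Upper bound: with S_k = T[:,:,k], the two rank-1 terms a₁b₁ᵀ, a₂b₂ᵀ are the rank-1 members of the pencil x·S₀ + y·S₁.
The 2×2 minor of x·S₀ + y·S₁ on rows {0,1}, columns {0,1} is 405·x² − 675·xy + 270·y² = 135·(3·x − 2·y)(x − y), vanishing at (x:y) = (2:3) and (1:1).
M₁ = 2·S₀ + 3·S₁ = [[-9, -18, -27], [0, 0, 0]] = (-9)·[1, 0][1, 2, 3]ᵀ and M₂ = S₀ + S₁ = [[0, 0, 0], [-9, -3, 6]] = (-3)·[0, 1][3, 1, -2]ᵀ, so take a₁ = [1, 0], b₁ = [1, 2, 3], a₂ = [0, 1], b₂ = [3, 1, -2].
Each slice is an integer combination of E₁ = a₁b₁ᵀ and E₂ = a₂b₂ᵀ: S₀ = 9·E₁ − 9·E₂, S₁ = −9·E₁ + 6·E₂, S₂ = −6·E₂; reading off coefficients, c₁ = [9, -9, 0] and c₂ = [-9, 6, -6].
Hence T = [1, 0] ⊗ [1, 2, 3] ⊗ [9, -9, 0] + [0, 1] ⊗ [3, 1, -2] ⊗ [-9, 6, -6], so rank(T) ≤ 2.
These bounds meet, so rank(T) = 2.

2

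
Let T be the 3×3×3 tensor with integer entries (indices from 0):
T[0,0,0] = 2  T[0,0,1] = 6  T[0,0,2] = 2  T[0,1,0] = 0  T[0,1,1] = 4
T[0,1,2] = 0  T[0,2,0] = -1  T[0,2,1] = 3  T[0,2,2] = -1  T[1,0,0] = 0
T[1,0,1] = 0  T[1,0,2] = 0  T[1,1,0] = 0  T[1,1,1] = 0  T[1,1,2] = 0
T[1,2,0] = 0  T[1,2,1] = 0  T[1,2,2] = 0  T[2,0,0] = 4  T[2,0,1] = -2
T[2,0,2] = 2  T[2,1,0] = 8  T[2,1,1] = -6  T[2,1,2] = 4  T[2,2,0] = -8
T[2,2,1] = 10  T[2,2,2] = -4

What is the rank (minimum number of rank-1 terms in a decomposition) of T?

Lower bound: in the mode-2 unfolding of T (rows indexed by j, columns by (i,k)) the 3×3 minor on rows j ∈ {0, 1, 2}, columns (i,k) ∈ {(0,0), (0,1), (2,0)} is det [[2, 6, 4], [0, 4, 8], [-1, 3, -8]] = -144 ≠ 0, so that unfolding has rank ≥ 3 and hence rank(T) ≥ 3 (CP rank is at least every unfolding rank, though it can be larger).
Upper bound: T is a sum of 3 rank-1 terms, T = [0, 0, 1] ⊗ [1, 2, -2] ⊗ [4, -4, 2] + [1, 0, 0] ⊗ [2, 0, -1] ⊗ [1, 1, 1] + [2, 0, 1] ⊗ [1, 1, 1] ⊗ [0, 2, 0] (written with every a and b primitive with positive leading entry and the scale carried by c; CP decompositions are not unique, and this one is verified by expanding entrywise), so rank(T) ≤ 3.
These bounds meet, so rank(T) = 3.

3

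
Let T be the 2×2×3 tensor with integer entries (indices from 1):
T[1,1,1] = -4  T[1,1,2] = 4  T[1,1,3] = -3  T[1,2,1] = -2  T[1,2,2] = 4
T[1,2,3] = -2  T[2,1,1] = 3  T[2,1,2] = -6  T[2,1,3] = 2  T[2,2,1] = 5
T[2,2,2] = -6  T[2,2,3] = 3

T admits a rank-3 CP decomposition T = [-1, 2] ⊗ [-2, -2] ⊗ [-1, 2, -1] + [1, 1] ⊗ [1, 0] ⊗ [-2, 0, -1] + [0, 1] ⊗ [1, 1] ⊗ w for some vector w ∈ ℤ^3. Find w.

Subtract the known terms from T to get the rank-1 residual R = [0, 1] ⊗ [1, 1] ⊗ w, so R[i,j,k] = a[i]·b[j]·w[k]. Pick indices with nonzero a[2]·b[1] = (1)·(1) = 1. Only the fibre through (2,1,·) is needed: R[2,1,:] = T[2,1,:] − Σₗ aₗ[2]bₗ[1]cₗ = [3, -6, 2] − (2)·(-2)·[-1, 2, -1] − (1)·(1)·[-2, 0, -1] = [1, 2, -1]. Then w[k] = R[2,1,k] / 1 for each k, giving w = [1, 2, -1] / 1 = [1, 2, -1].

w = [1, 2, -1]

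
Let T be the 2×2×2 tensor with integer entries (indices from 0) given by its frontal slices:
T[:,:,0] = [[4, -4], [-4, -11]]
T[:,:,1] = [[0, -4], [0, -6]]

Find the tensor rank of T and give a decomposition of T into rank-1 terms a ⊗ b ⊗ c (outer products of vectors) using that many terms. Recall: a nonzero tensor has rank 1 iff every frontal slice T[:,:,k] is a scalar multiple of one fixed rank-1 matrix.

Lower bound: in the mode-2 unfolding of T (rows indexed by j, columns by (i,k)) the 2×2 minor on rows j ∈ {0, 1}, columns (i,k) ∈ {(0,0), (0,1)} is det [[4, 0], [-4, -4]] = -16 ≠ 0, so that unfolding has rank ≥ 2 and hence rank(T) ≥ 2 (CP rank is at least every unfolding rank, though it can be larger).
Upper bound: with S_k = T[:,:,k], the two rank-1 terms a₁b₁ᵀ, a₂b₂ᵀ are the rank-1 members of the pencil x·S₀ + y·S₁.
det(x·S₀ + y·S₁) is −60·x² − 40·xy = (-20)·(3·x + 2·y)(x), vanishing at (x:y) = (2:-3) and (0:1).
M₁ = 2·S₀ − 3·S₁ = [[8, 4], [-8, -4]] = 4·[1, -1][2, 1]ᵀ and M₂ = S₁ = [[0, -4], [0, -6]] = (-2)·[2, 3][0, 1]ᵀ, so take a₁ = [1, -1], b₁ = [2, 1], a₂ = [2, 3], b₂ = [0, 1].
Each slice is an integer combination of E₁ = a₁b₁ᵀ and E₂ = a₂b₂ᵀ: S₀ = 2·E₁ − 3·E₂, S₁ = −2·E₂; reading off coefficients, c₁ = [2, 0] and c₂ = [-3, -2].
Hence T = [1, -1] ⊗ [2, 1] ⊗ [2, 0] + [2, 3] ⊗ [0, 1] ⊗ [-3, -2], so rank(T) ≤ 2.
These bounds meet, so rank(T) = 2.

rank(T) = 2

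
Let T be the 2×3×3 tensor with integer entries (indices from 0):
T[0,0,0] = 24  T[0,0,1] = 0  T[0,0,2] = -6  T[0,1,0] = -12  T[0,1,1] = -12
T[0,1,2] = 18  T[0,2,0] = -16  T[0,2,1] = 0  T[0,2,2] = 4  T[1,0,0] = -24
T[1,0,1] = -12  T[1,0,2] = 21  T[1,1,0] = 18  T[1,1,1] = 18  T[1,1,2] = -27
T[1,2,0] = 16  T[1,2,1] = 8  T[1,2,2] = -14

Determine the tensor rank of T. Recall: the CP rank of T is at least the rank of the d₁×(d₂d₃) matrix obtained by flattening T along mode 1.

Lower bound: the mode-1 unfolding of T (rows indexed by i, columns by (j,k) = (0,0), (0,1), (0,2), (1,0), (1,1), (1,2), (2,0), (2,1), (2,2)) is [[24, 0, -6, -12, -12, 18, -16, 0, 4], [-24, -12, 21, 18, 18, -27, 16, 8, -14]].
There the 2×2 minor on rows i ∈ {0, 1}, columns (j,k) ∈ {(0,0), (0,1)} is det [[24, 0], [-24, -12]] = -288 ≠ 0, so this unfolding has rank ≥ 2; CP rank is at least every unfolding rank, so rank(T) ≥ 2. (This is only a lower bound: in general the CP rank may exceed every unfolding rank, so we still need to exhibit 2 rank-1 terms summing to T.)
Upper bound — finding two terms. Write S_k = T[:,:,k] for the frontal slices: S₀ = [[24, -12, -16], [-24, 18, 16]], S₁ = [[0, -12, 0], [-12, 18, 8]], S₂ = [[-6, 18, 4], [21, -27, -14]].
If T = a₁ ∘ b₁ ∘ c₁ + a₂ ∘ b₂ ∘ c₂ then each S_k = c₁[k]·a₁b₁ᵀ + c₂[k]·a₂b₂ᵀ. S₀ and S₁ are linearly independent, so a₁b₁ᵀ and a₂b₂ᵀ must span the same plane of matrices: they are the rank-1 matrices of the form x·S₀ + y·S₁.
The 2×2 minor of x·S₀ + y·S₁ on rows {0,1}, columns {0,1} is 144·x² − 144·y² = 144·(x − y)(x + y), vanishing at (x:y) = (1:1) and (1:-1).
M₁ = S₀ + S₁ = [[24, -24, -16], [-36, 36, 24]] = 4·[2, -3][3, -3, -2]ᵀ and M₂ = S₀ − S₁ = [[24, 0, -16], [-12, 0, 8]] = 4·[2, -1][3, 0, -2]ᵀ, so take a₁ = [2, -3], b₁ = [3, -3, -2], a₂ = [2, -1], b₂ = [3, 0, -2].
Each slice is an integer combination of E₁ = a₁b₁ᵀ and E₂ = a₂b₂ᵀ: S₀ = 2·E₁ + 2·E₂, S₁ = 2·E₁ − 2·E₂, S₂ = −3·E₁ + 2·E₂; reading off coefficients, c₁ = [2, 2, -3] and c₂ = [2, -2, 2].
Hence T = [2, -3] ∘ [3, -3, -2] ∘ [2, 2, -3] + [2, -1] ∘ [3, 0, -2] ∘ [2, -2, 2], so rank(T) ≤ 2.
These bounds meet, so rank(T) = 2.

2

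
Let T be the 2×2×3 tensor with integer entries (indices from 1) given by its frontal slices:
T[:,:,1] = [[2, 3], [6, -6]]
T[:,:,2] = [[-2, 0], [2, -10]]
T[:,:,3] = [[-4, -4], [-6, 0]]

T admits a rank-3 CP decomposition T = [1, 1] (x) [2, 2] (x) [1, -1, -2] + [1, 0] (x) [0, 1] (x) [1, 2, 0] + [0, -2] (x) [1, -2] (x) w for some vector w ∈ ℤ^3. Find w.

Subtract the known terms from T to get the rank-1 residual R = [0, -2] (x) [1, -2] (x) w, so R[i,j,k] = a[i]·b[j]·w[k]. Pick indices with nonzero a[2]·b[1] = (-2)·(1) = -2. Only the fibre through (2,1,·) is needed: R[2,1,:] = T[2,1,:] − Σₗ aₗ[2]bₗ[1]cₗ = [6, 2, -6] − (1)·(2)·[1, -1, -2] − (0)·(0)·[1, 2, 0] = [4, 4, -2]. Then w[k] = R[2,1,k] / -2 for each k, giving w = [4, 4, -2] / -2 = [-2, -2, 1].

w = [-2, -2, 1]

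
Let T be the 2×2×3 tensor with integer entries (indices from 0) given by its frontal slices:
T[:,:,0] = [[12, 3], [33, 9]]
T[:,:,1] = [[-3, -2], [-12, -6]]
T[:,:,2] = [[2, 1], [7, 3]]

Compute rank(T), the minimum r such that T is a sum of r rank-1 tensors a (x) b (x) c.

2

Lower bound: the mode-2 unfolding of T (rows indexed by j, columns by (i,k) = (0,0), (0,1), (0,2), (1,0), (1,1), (1,2)) is [[12, -3, 2, 33, -12, 7], [3, -2, 1, 9, -6, 3]].
There the 2×2 minor on rows j ∈ {0, 1}, columns (i,k) ∈ {(0,0), (0,1)} is det [[12, -3], [3, -2]] = -15 ≠ 0, so this unfolding has rank ≥ 2; CP rank is at least every unfolding rank, so rank(T) ≥ 2. (This is only a lower bound: in general the CP rank may exceed every unfolding rank, so we still need to exhibit 2 rank-1 terms summing to T.)
Upper bound — finding two terms. Write S_k = T[:,:,k] for the frontal slices: S₀ = [[12, 3], [33, 9]], S₁ = [[-3, -2], [-12, -6]], S₂ = [[2, 1], [7, 3]].
If T = a₁ (x) b₁ (x) c₁ + a₂ (x) b₂ (x) c₂ then each S_k = c₁[k]·a₁b₁ᵀ + c₂[k]·a₂b₂ᵀ. S₀ and S₁ are linearly independent, so a₁b₁ᵀ and a₂b₂ᵀ must span the same plane of matrices: they are the rank-1 matrices of the form x·S₀ + y·S₁.
det(x·S₀ + y·S₁) is 9·x² + 3·xy − 6·y² = 3·(3·x − 2·y)(x + y), vanishing at (x:y) = (2:3) and (1:-1).
M₁ = 2·S₀ + 3·S₁ = [[15, 0], [30, 0]] = 15·[1, 2][1, 0]ᵀ and M₂ = S₀ − S₁ = [[15, 5], [45, 15]] = 5·[1, 3][3, 1]ᵀ, so take a₁ = [1, 2], b₁ = [1, 0], a₂ = [1, 3], b₂ = [3, 1].
Each slice is an integer combination of E₁ = a₁b₁ᵀ and E₂ = a₂b₂ᵀ: S₀ = 3·E₁ + 3·E₂, S₁ = 3·E₁ − 2·E₂, S₂ = −E₁ + E₂; reading off coefficients, c₁ = [3, 3, -1] and c₂ = [3, -2, 1].
Hence T = [1, 2] (x) [1, 0] (x) [3, 3, -1] + [1, 3] (x) [3, 1] (x) [3, -2, 1], so rank(T) ≤ 2.
These bounds meet, so rank(T) = 2.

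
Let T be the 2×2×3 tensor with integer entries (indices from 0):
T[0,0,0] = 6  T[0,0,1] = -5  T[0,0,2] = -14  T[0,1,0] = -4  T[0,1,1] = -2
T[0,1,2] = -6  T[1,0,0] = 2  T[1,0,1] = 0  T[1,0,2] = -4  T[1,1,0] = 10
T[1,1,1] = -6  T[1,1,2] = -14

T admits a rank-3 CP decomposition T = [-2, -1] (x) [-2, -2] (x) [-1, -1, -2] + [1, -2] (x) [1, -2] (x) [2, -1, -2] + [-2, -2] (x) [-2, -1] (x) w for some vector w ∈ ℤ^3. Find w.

w = [2, 0, -1]

Subtract the known terms from T to get the rank-1 residual R = [-2, -2] (x) [-2, -1] (x) w, so R[i,j,k] = a[i]·b[j]·w[k]. Pick indices with nonzero a[0]·b[0] = (-2)·(-2) = 4. Only the fibre through (0,0,·) is needed: R[0,0,:] = T[0,0,:] − Σₗ aₗ[0]bₗ[0]cₗ = [6, -5, -14] − (-2)·(-2)·[-1, -1, -2] − (1)·(1)·[2, -1, -2] = [8, 0, -4]. Then w[k] = R[0,0,k] / 4 for each k, giving w = [8, 0, -4] / 4 = [2, 0, -1].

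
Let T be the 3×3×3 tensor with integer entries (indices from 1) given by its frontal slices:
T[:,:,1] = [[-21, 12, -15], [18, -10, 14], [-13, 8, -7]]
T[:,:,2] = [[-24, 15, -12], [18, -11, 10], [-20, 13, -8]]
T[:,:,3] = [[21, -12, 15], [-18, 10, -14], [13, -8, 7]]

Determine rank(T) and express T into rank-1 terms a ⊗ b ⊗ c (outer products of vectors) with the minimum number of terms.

rank(T) = 2

Lower bound: the mode-1 unfolding of T (rows indexed by i, columns by (j,k) = (1,1), (1,2), (1,3), (2,1), (2,2), (2,3), (3,1), (3,2), (3,3)) is [[-21, -24, 21, 12, 15, -12, -15, -12, 15], [18, 18, -18, -10, -11, 10, 14, 10, -14], [-13, -20, 13, 8, 13, -8, -7, -8, 7]].
There the 2×2 minor on rows i ∈ {1, 2}, columns (j,k) ∈ {(1,1), (1,2)} is det [[-21, -24], [18, 18]] = 54 ≠ 0, so this unfolding has rank ≥ 2; CP rank is at least every unfolding rank, so rank(T) ≥ 2. (Flattening ranks never certify an upper bound on CP rank; for that we must actually write T with 2 rank-1 terms.)
Upper bound — finding two terms. Write S_k = T[:,:,k] for the frontal slices: S₁ = [[-21, 12, -15], [18, -10, 14], [-13, 8, -7]], S₂ = [[-24, 15, -12], [18, -11, 10], [-20, 13, -8]], S₃ = [[21, -12, 15], [-18, 10, -14], [13, -8, 7]].
If T = a₁ ⊗ b₁ ⊗ c₁ + a₂ ⊗ b₂ ⊗ c₂ then each S_k = c₁[k]·a₁b₁ᵀ + c₂[k]·a₂b₂ᵀ. S₁ and S₂ are linearly independent, so a₁b₁ᵀ and a₂b₂ᵀ must span the same plane of matrices: they are the rank-1 matrices of the form x·S₁ + y·S₂.
The 2×2 minor of x·S₁ + y·S₂ on rows {1,2}, columns {1,2} is −6·x² − 15·xy − 6·y² = (-3)·(x + 2·y)(2·x + y), vanishing at (x:y) = (2:-1) and (1:-2).
M₁ = 2·S₁ − S₂ = [[-18, 9, -18], [18, -9, 18], [-6, 3, -6]] = (-3)·[3, -3, 1][2, -1, 2]ᵀ and M₂ = S₁ − 2·S₂ = [[27, -18, 9], [-18, 12, -6], [27, -18, 9]] = 3·[3, -2, 3][3, -2, 1]ᵀ, so take a₁ = [3, -3, 1], b₁ = [2, -1, 2], a₂ = [3, -2, 3], b₂ = [3, -2, 1].
Each slice is an integer combination of E₁ = a₁b₁ᵀ and E₂ = a₂b₂ᵀ: S₁ = −2·E₁ − E₂, S₂ = −E₁ − 2·E₂, S₃ = 2·E₁ + E₂; reading off coefficients, c₁ = [-2, -1, 2] and c₂ = [-1, -2, 1].
Hence T = [3, -3, 1] ⊗ [2, -1, 2] ⊗ [-2, -1, 2] + [3, -2, 3] ⊗ [3, -2, 1] ⊗ [-1, -2, 1], so rank(T) ≤ 2.
These bounds meet, so rank(T) = 2.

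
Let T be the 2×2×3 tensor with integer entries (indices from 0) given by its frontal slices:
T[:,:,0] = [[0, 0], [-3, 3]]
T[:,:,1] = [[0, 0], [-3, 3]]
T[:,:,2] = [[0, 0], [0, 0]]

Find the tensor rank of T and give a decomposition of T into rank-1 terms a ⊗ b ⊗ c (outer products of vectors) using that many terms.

Lower bound: T ≠ 0 (e.g. T[1,0,0] = -3), so rank(T) ≥ 1.
Upper bound: the mode-1 fibre T[:,0,0] = [0, -3] gives a = [0, 1] (primitive direction); the mode-2 fibre T[1,:,0] = [-3, 3] gives b = [1, -1]; then c[k] = T[1,0,k] / (a[1]·b[0]) = [-3, -3, 0] / 1 = [-3, -3, 0].
Expanding [0, 1] ⊗ [1, -1] ⊗ [-3, -3, 0] reproduces all 12 entries of T, so T = [0, 1] ⊗ [1, -1] ⊗ [-3, -3, 0] and rank(T) ≤ 1.
These bounds meet, so rank(T) = 1.

rank(T) = 1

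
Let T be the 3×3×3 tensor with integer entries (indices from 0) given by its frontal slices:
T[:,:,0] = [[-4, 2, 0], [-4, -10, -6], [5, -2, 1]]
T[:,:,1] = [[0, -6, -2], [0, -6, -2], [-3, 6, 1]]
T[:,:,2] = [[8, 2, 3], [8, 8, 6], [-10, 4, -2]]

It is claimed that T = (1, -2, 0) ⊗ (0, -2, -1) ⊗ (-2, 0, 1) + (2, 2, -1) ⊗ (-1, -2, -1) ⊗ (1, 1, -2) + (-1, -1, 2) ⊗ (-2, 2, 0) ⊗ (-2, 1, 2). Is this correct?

Reconstruct entry (0,0,0) from the claimed factors: Σₗ aₗ[0]bₗ[0]cₗ[0] = (1)·(0)·(-2) + (2)·(-1)·(1) + (-1)·(-2)·(-2) = -6, but T[0,0,0] = -4. The claim is false.

No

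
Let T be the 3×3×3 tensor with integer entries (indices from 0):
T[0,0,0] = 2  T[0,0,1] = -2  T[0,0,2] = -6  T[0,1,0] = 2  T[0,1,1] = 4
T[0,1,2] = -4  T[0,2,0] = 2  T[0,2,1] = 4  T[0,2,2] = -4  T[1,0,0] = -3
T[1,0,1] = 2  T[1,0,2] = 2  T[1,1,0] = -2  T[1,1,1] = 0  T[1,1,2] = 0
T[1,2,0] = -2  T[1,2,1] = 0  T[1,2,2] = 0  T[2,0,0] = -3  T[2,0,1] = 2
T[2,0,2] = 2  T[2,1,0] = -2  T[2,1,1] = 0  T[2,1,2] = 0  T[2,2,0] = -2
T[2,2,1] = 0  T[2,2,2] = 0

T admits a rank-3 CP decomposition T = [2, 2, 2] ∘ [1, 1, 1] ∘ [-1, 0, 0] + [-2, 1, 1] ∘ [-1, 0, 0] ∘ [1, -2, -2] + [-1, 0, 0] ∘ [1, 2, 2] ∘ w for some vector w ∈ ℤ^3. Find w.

w = [-2, -2, 2]

Subtract the known terms from T to get the rank-1 residual R = [-1, 0, 0] ∘ [1, 2, 2] ∘ w, so R[i,j,k] = a[i]·b[j]·w[k]. Pick indices with nonzero a[0]·b[0] = (-1)·(1) = -1. Only the fibre through (0,0,·) is needed: R[0,0,:] = T[0,0,:] − Σₗ aₗ[0]bₗ[0]cₗ = [2, -2, -6] − (2)·(1)·[-1, 0, 0] − (-2)·(-1)·[1, -2, -2] = [2, 2, -2]. Then w[k] = R[0,0,k] / -1 for each k, giving w = [2, 2, -2] / -1 = [-2, -2, 2].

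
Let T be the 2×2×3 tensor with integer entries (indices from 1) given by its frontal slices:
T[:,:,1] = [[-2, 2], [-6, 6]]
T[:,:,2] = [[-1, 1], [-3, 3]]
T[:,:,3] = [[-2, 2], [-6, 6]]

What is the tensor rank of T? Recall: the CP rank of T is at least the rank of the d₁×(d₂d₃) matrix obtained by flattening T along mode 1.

Lower bound: T ≠ 0 (e.g. T[1,1,1] = -2), so rank(T) ≥ 1.
Upper bound: if T = a ∘ b ∘ c then every fibre of T is a multiple of the corresponding factor, so read the factors off the fibres through the nonzero entry T[1,1,1] = -2.
The mode-1 fibre T[:,1,1] = [-2, -6] gives a = [1, 3] (primitive direction); the mode-2 fibre T[1,:,1] = [-2, 2] gives b = [1, -1]; then c[k] = T[1,1,k] / (a[1]·b[1]) = [-2, -1, -2] / 1 = [-2, -1, -2].
Expanding [1, 3] ∘ [1, -1] ∘ [-2, -1, -2] reproduces all 12 entries of T, so T = [1, 3] ∘ [1, -1] ∘ [-2, -1, -2] and rank(T) ≤ 1.
These bounds meet, so rank(T) = 1.

1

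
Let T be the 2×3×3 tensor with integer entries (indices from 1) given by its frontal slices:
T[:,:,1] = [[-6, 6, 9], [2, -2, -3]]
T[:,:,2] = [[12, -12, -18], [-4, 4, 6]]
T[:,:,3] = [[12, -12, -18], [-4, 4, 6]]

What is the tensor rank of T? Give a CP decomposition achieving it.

rank(T) = 1

Lower bound: T ≠ 0 (e.g. T[1,1,1] = -6), so rank(T) ≥ 1.
Upper bound: if T = a (x) b (x) c then every fibre of T is a multiple of the corresponding factor, so read the factors off the fibres through the nonzero entry T[1,1,1] = -6.
The mode-1 fibre T[:,1,1] = [-6, 2] gives a = (3, -1) (primitive direction); the mode-2 fibre T[1,:,1] = [-6, 6, 9] gives b = (2, -2, -3); then c[k] = T[1,1,k] / (a[1]·b[1]) = [-6, 12, 12] / 6 = (-1, 2, 2).
Expanding (3, -1) (x) (2, -2, -3) (x) (-1, 2, 2) reproduces all 18 entries of T, so T = (3, -1) (x) (2, -2, -3) (x) (-1, 2, 2) and rank(T) ≤ 1.
These bounds meet, so rank(T) = 1.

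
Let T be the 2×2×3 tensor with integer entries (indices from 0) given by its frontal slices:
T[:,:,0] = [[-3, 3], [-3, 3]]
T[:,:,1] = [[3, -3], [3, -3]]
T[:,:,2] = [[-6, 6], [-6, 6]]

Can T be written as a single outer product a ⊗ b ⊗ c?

Yes

If T = a ⊗ b ⊗ c then every fibre of T is a multiple of the corresponding factor, so read the factors off the fibres through the nonzero entry T[0,0,0] = -3.
The mode-1 fibre T[:,0,0] = [-3, -3] gives a = [1, 1] (primitive direction); the mode-2 fibre T[0,:,0] = [-3, 3] gives b = [1, -1]; then c[k] = T[0,0,k] / (a[0]·b[0]) = [-3, 3, -6] / 1 = [-3, 3, -6].
Expanding [1, 1] ⊗ [1, -1] ⊗ [-3, 3, -6] reproduces all 12 entries of T, so T = [1, 1] ⊗ [1, -1] ⊗ [-3, 3, -6] and rank(T) ≤ 1.
Equivalently every frontal slice T[:,:,k] is c[k] times the rank-1 matrix [1, 1] ⊗ [1, -1]. So T has rank 1 (it is nonzero).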